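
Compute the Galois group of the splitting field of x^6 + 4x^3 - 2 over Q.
S_3 x S_3 (order 36)

The polynomial f is an irreducible sextic over Q, so G = Gal(f/Q) is one of the 16 transitive subgroups 6T1, ..., 6T16 of S_6. The discriminant of f is 40310784, which is not a perfect square, so G is not contained in A_6. The transitive groups of degree 6 not contained in A_6 are: C_6 (6T1, order 6), S_3 (6T2, order 6), D_6 (6T3, order 12), C_3 x S_3 (6T5, order 18), A_4 x C_2 (6T6, order 24), S_4 (6T8, order 24), S_3 x S_3 (6T9, order 36), S_4 x C_2 (6T11, order 48), (S_3 x S_3) : C_2 (6T13, order 72), PGL(2,5) (6T14, order 120), S_6 (6T16, order 720). By Dedekind's theorem, for a prime p not dividing disc(f) the degrees of the irreducible factors of f mod p form the cycle type of an element of G. Factoring f modulo the 14 such primes p <= 53 (skipping 2, 3, which divide the discriminant), each new pattern first appears at: mod 5: f = (x + 1)(x + 2)(x^2 + 3x + 4)(x^2 + 4x + 1), pattern 2+2+1+1; mod 7: f = (x^6 + 4x^3 + 5), pattern 6; mod 19: f = (x + 4)(x + 6)(x + 9)(x^3 + 16), pattern 3+1+1+1; mod 31: f = (x^2 + 2x + 11)(x^2 + 10x + 27)(x^2 + 19x + 24), pattern 2+2+2; mod 43: f = (x^3 + 9)(x^3 + 38), pattern 3+3. No other pattern occurs in this range, so the set of observed cycle types is {2+2+1+1, 6, 3+1+1+1, 2+2+2, 3+3}. The candidates containing elements of all these cycle types are S_3 x S_3 (6T9) of order 36, (S_3 x S_3) : C_2 (6T13) of order 72, S_6 (6T16) of order 720; the others are excluded. The observed types are precisely the cycle types that occur in S_3 x S_3 (6T9) (apart from the identity). Each of the other remaining candidates has further cycle types, and by the Chebotarev density theorem the matching factorization patterns would occur for a proportion of primes equal to their share of the group: (S_3 x S_3) : C_2 (6T13) additionally contains elements of type 4+2, 3+2+1, 2+1+1+1+1 (36 of its 72 elements, about 50% of primes); S_6 (6T16) additionally contains elements of type 5+1, 4+2, 4+1+1, 3+2+1, 2+1+1+1+1 (459 of its 720 elements, about 64% of primes). None of the 14 primes tested shows any such pattern (for each of these groups the chance of that is below 10^-4), which rules them out. Hence G = S_3 x S_3 (6T9), of order 36.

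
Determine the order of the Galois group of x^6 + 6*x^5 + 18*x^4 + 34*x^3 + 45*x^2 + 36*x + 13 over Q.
The degree of the splitting field over Q equals the order of the Galois group, so first determine the group. The polynomial f is an irreducible sextic over Q, so G = Gal(f/Q) is one of the 16 transitive subgroups 6T1, ..., 6T16 of S_6. The discriminant of f is -16003008, which is not a perfect square, so G is not contained in A_6. The transitive groups of degree 6 not contained in A_6 are: C_6 (6T1, order 6), S_3 (6T2, order 6), D_6 (6T3, order 12), C_3 x S_3 (6T5, order 18), A_4 x C_2 (6T6, order 24), S_4 (6T8, order 24), S_3 x S_3 (6T9, order 36), S_4 x C_2 (6T11, order 48), (S_3 x S_3) : C_2 (6T13, order 72), PGL(2,5) (6T14, order 120), S_6 (6T16, order 720). By Dedekind's theorem, for a prime p not dividing disc(f) the degrees of the irreducible factors of f mod p form the cycle type of an element of G. Factoring f modulo the 21 such primes p <= 89 (skipping 2, 3, 7, which divide the discriminant), each new pattern first appears at: mod 5: f = (x^6 + x^5 + 3x^4 + 4x^3 + x + 3), pattern 6; mod 11: f = (x + 3)(x^5 + 3x^4 + 9x^3 + 7x^2 + 2x + 8), pattern 5+1; mod 13: f = (x)(x + 9)(x^4 + 10x^3 + 6x^2 + 6x + 4), pattern 4+1+1; mod 23: f = (x + 17)(x + 21)(x^2 + 17x + 10)(x^2 + 20x + 21), pattern 2+2+1+1; mod 43: f = (x^3 + 22x^2 + 39x + 16)(x^3 + 27x^2 + 30x + 25), pattern 3+3; mod 61: f = (x^2 + 16x + 13)(x^2 + 20x + 31)(x^2 + 31x + 2), pattern 2+2+2. No other pattern occurs in this range, so the set of observed cycle types is {6, 5+1, 4+1+1, 2+2+1+1, 3+3, 2+2+2}. The candidates containing elements of all these cycle types are PGL(2,5) (6T14) of order 120, S_6 (6T16) of order 720; the others are excluded. The observed types are precisely the cycle types that occur in PGL(2,5) (6T14) (apart from the identity). Each of the other remaining candidates has further cycle types, and by the Chebotarev density theorem the matching factorization patterns would occur for a proportion of primes equal to their share of the group: S_6 (6T16) additionally contains elements of type 4+2, 3+2+1, 3+1+1+1, 2+1+1+1+1 (265 of its 720 elements, about 37% of primes). None of the 21 primes tested shows any such pattern (for each of these groups the chance of that is below 10^-4), which rules them out. Hence G = PGL(2,5) (6T14), of order 120. The Galois group PGL(2,5) (6T14) has order 120, so the splitting field has degree 120 over Q.

120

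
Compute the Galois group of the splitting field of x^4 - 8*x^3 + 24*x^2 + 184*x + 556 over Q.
The polynomial is an irreducible quartic over Q and its discriminant is 176319369216 = 419904^2, a perfect square, so the Galois group is contained in A_4. The resolvent cubic y^3 - 24*y^2 - 3696*y - 16064 is irreducible over Q. An irreducible resolvent with square discriminant gives A_4.

4T4: A_4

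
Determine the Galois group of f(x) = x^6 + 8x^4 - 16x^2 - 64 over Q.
A_4, A_4 acting on 6 points

The polynomial f is an irreducible sextic over Q, so G = Gal(f/Q) is one of the 16 transitive subgroups 6T1, ..., 6T16 of S_6. The discriminant of f is 164995463643136 = 12845056^2, a perfect square, so G is contained in A_6. The transitive groups of degree 6 contained in A_6 are: A_4 (6T4, order 12), S_4 (6T7, order 24), (C_3 x C_3) : C_4 (6T10, order 36), PSL(2,5) (6T12, order 60), A_6 (6T15, order 360). By Dedekind's theorem, for a prime p not dividing disc(f) the degrees of the irreducible factors of f mod p form the cycle type of an element of G. Factoring f modulo the 33 such primes p <= 149 (skipping 2, 7, which divide the discriminant), each new pattern first appears at: mod 3: f = (x^3 + x^2 + 2)(x^3 + 2x^2 + 1), pattern 3+3; mod 13: f = (x + 4)(x + 9)(x^2 + 5)(x^2 + 6), pattern 2+2+1+1. No other pattern occurs in this range, so the set of observed cycle types is {3+3, 2+2+1+1}. The candidates containing elements of all these cycle types are A_4 (6T4) of order 12, S_4 (6T7) of order 24, (C_3 x C_3) : C_4 (6T10) of order 36, PSL(2,5) (6T12) of order 60, A_6 (6T15) of order 360; the others are excluded. The observed types are precisely the cycle types that occur in A_4 (6T4) (apart from the identity). Each of the other remaining candidates has further cycle types, and by the Chebotarev density theorem the matching factorization patterns would occur for a proportion of primes equal to their share of the group: S_4 (6T7) additionally contains elements of type 4+2 (6 of its 24 elements, about 25% of primes); (C_3 x C_3) : C_4 (6T10) additionally contains elements of type 4+2, 3+1+1+1 (22 of its 36 elements, about 61% of primes); PSL(2,5) (6T12) additionally contains elements of type 5+1 (24 of its 60 elements, about 40% of primes); A_6 (6T15) additionally contains elements of type 5+1, 4+2, 3+1+1+1 (274 of its 360 elements, about 76% of primes). None of the 33 primes tested shows any such pattern (for each of these groups the chance of that is below 10^-4), which rules them out. Hence G = A_4 (6T4), of order 12.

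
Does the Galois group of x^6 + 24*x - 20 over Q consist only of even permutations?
Yes

The polynomial is irreducible of degree 6 over Q. Its discriminant is 746496000000 = 864000^2, a perfect square. A Galois group lies in the alternating group exactly when the discriminant is a square in Q, so the Galois group (A_6) is contained in A_6.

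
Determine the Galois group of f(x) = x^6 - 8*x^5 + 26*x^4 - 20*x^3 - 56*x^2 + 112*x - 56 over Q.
The polynomial f is an irreducible sextic over Q, so G = Gal(f/Q) is one of the 16 transitive subgroups 6T1, ..., 6T16 of S_6. The discriminant of f is 30840979456 = 175616^2, a perfect square, so G is contained in A_6. The transitive groups of degree 6 contained in A_6 are: A_4 (6T4, order 12), S_4 (6T7, order 24), (C_3 x C_3) : C_4 (6T10, order 36), PSL(2,5) (6T12, order 60), A_6 (6T15, order 360). By Dedekind's theorem, for a prime p not dividing disc(f) the degrees of the irreducible factors of f mod p form the cycle type of an element of G. Factoring f modulo the 33 such primes p <= 149 (skipping 2, 7, which divide the discriminant), each new pattern first appears at: mod 3: f = (x^3 + 2x^2 + 1)(x^3 + 2x^2 + x + 1), pattern 3+3; mod 13: f = (x + 1)(x + 4)(x^2 + x + 5)(x^2 + 12x + 5), pattern 2+2+1+1. No other pattern occurs in this range, so the set of observed cycle types is {3+3, 2+2+1+1}. The candidates containing elements of all these cycle types are A_4 (6T4) of order 12, S_4 (6T7) of order 24, (C_3 x C_3) : C_4 (6T10) of order 36, PSL(2,5) (6T12) of order 60, A_6 (6T15) of order 360; the others are excluded. The observed types are precisely the cycle types that occur in A_4 (6T4) (apart from the identity). Each of the other remaining candidates has further cycle types, and by the Chebotarev density theorem the matching factorization patterns would occur for a proportion of primes equal to their share of the group: S_4 (6T7) additionally contains elements of type 4+2 (6 of its 24 elements, about 25% of primes); (C_3 x C_3) : C_4 (6T10) additionally contains elements of type 4+2, 3+1+1+1 (22 of its 36 elements, about 61% of primes); PSL(2,5) (6T12) additionally contains elements of type 5+1 (24 of its 60 elements, about 40% of primes); A_6 (6T15) additionally contains elements of type 5+1, 4+2, 3+1+1+1 (274 of its 360 elements, about 76% of primes). None of the 33 primes tested shows any such pattern (for each of these groups the chance of that is below 10^-4), which rules them out. Hence G = A_4 (6T4), of order 12.

6T4: A_4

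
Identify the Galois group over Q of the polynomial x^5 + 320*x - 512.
A_5 (order 60)

The polynomial f is an irreducible quintic over Q, so G = Gal(f/Q) is a transitive subgroup of S_5: one of C_5 (5T1, order 5), D_5 (5T2, order 10), F_20 (5T3, order 20), A_5 (5T4, order 60) or S_5 (5T5, order 120). The discriminant of f is 1073741824000000 = 32768000^2, a perfect square, so G is contained in A_5. The transitive groups of degree 5 contained in A_5 are: C_5 (5T1, order 5), D_5 (5T2, order 10), A_5 (5T4, order 60). By Dedekind's theorem, for a prime p not dividing disc(f) the degrees of the irreducible factors of f mod p form the cycle type of an element of G. Factoring f modulo the 2 such primes p <= 7 (skipping 2, 5, which divide the discriminant), each new pattern first appears at: mod 3: f = (x^5 + 2x + 1), pattern 5; mod 7: f = (x + 1)(x + 3)(x^3 + 3x^2 + 6x + 2), pattern 3+1+1. No other pattern occurs in this range, so the set of observed cycle types is {5, 3+1+1}. Among the candidates above, the only group containing elements of all these cycle types is A_5 (5T4) — each of C_5 (5T1), D_5 (5T2) lacks at least one of them. Hence G = A_5 (5T4), of order 60.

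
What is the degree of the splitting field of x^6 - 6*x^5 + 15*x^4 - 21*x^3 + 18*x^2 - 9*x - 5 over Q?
36

The degree of the splitting field over Q equals the order of the Galois group, so first determine the group. The polynomial f is an irreducible sextic over Q, so G = Gal(f/Q) is one of the 16 transitive subgroups 6T1, ..., 6T16 of S_6. The discriminant of f is 871199469, which is not a perfect square, so G is not contained in A_6. The transitive groups of degree 6 not contained in A_6 are: C_6 (6T1, order 6), S_3 (6T2, order 6), D_6 (6T3, order 12), C_3 x S_3 (6T5, order 18), A_4 x C_2 (6T6, order 24), S_4 (6T8, order 24), S_3 x S_3 (6T9, order 36), S_4 x C_2 (6T11, order 48), (S_3 x S_3) : C_2 (6T13, order 72), PGL(2,5) (6T14, order 120), S_6 (6T16, order 720). By Dedekind's theorem, for a prime p not dividing disc(f) the degrees of the irreducible factors of f mod p form the cycle type of an element of G. Factoring f modulo the 16 such primes p <= 67 (skipping 3, 7, 29, which divide the discriminant), each new pattern first appears at: mod 2: f = (x^6 + x^4 + x^3 + x + 1), pattern 6; mod 5: f = (x)(x + 1)(x^2 + x + 2)(x^2 + 2x + 3), pattern 2+2+1+1; mod 13: f = (x + 1)(x + 4)(x + 5)(x^3 + 10x^2 + 3x + 3), pattern 3+1+1+1; mod 19: f = (x^2 + 8x + 6)(x^2 + 11x + 1)(x^2 + 13x + 15), pattern 2+2+2; mod 67: f = (x^3 + 64x^2 + 3x + 17)(x^3 + 64x^2 + 3x + 47), pattern 3+3. No other pattern occurs in this range, so the set of observed cycle types is {6, 2+2+1+1, 3+1+1+1, 2+2+2, 3+3}. The candidates containing elements of all these cycle types are S_3 x S_3 (6T9) of order 36, (S_3 x S_3) : C_2 (6T13) of order 72, S_6 (6T16) of order 720; the others are excluded. The observed types are precisely the cycle types that occur in S_3 x S_3 (6T9) (apart from the identity). Each of the other remaining candidates has further cycle types, and by the Chebotarev density theorem the matching factorization patterns would occur for a proportion of primes equal to their share of the group: (S_3 x S_3) : C_2 (6T13) additionally contains elements of type 4+2, 3+2+1, 2+1+1+1+1 (36 of its 72 elements, about 50% of primes); S_6 (6T16) additionally contains elements of type 5+1, 4+2, 4+1+1, 3+2+1, 2+1+1+1+1 (459 of its 720 elements, about 64% of primes). None of the 16 primes tested shows any such pattern (for each of these groups the chance of that is below 10^-4), which rules them out. Hence G = S_3 x S_3 (6T9), of order 36. The Galois group S_3 x S_3 (6T9) has order 36, so the splitting field has degree 36 over Q.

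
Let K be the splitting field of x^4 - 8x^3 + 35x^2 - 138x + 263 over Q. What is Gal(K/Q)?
S_4, the symmetric group on 4 letters

The polynomial is an irreducible quartic over Q and its discriminant is 109659856, which is not a perfect square, so the Galois group is not contained in A_4. The resolvent cubic y^3 - 35*y^2 + 52*y + 944 is irreducible over Q. An irreducible resolvent with non-square discriminant gives S_4.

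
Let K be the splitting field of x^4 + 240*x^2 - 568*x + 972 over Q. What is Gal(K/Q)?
A_4

The polynomial is an irreducible quartic over Q and its discriminant is 35054735855616 = 5920704^2, a perfect square, so the Galois group is contained in A_4. The resolvent cubic y^3 - 240*y^2 - 3888*y + 610496 is irreducible over Q. An irreducible resolvent with square discriminant gives A_4.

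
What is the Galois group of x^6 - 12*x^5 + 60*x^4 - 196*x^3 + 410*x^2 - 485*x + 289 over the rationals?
The polynomial f is an irreducible sextic over Q, so G = Gal(f/Q) is one of the 16 transitive subgroups 6T1, ..., 6T16 of S_6. The discriminant of f is 1819237778456309, which is not a perfect square, so G is not contained in A_6. The transitive groups of degree 6 not contained in A_6 are: C_6 (6T1, order 6), S_3 (6T2, order 6), D_6 (6T3, order 12), C_3 x S_3 (6T5, order 18), A_4 x C_2 (6T6, order 24), S_4 (6T8, order 24), S_3 x S_3 (6T9, order 36), S_4 x C_2 (6T11, order 48), (S_3 x S_3) : C_2 (6T13, order 72), PGL(2,5) (6T14, order 120), S_6 (6T16, order 720). By Dedekind's theorem, for a prime p not dividing disc(f) the degrees of the irreducible factors of f mod p form the cycle type of an element of G. Factoring f modulo the 4 such primes p <= 7, each new pattern first appears at: mod 2: f = (x^6 + x + 1), pattern 6; mod 5: f = (x + 2)(x^5 + x^4 + 3x^3 + 3x^2 + 4x + 2), pattern 5+1; mod 7: f = (x^2 + 5x + 3)(x^4 + 4x^3 + 2x^2 + 6x + 3), pattern 4+2. No other pattern occurs in this range, so the set of observed cycle types is {6, 5+1, 4+2}. Among the candidates above, the only group containing elements of all these cycle types is S_6 (6T16); every other candidate lacks at least one of them. Hence G = S_6 (6T16), of order 720.

S_6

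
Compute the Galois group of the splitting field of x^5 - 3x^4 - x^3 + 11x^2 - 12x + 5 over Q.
The polynomial f is an irreducible quintic over Q, so G = Gal(f/Q) is a transitive subgroup of S_5: one of C_5 (5T1, order 5), D_5 (5T2, order 10), F_20 (5T3, order 20), A_5 (5T4, order 60) or S_5 (5T5, order 120). The discriminant of f is 55225 = 235^2, a perfect square, so G is contained in A_5. The transitive groups of degree 5 contained in A_5 are: C_5 (5T1, order 5), D_5 (5T2, order 10), A_5 (5T4, order 60). By Dedekind's theorem, for a prime p not dividing disc(f) the degrees of the irreducible factors of f mod p form the cycle type of an element of G. Factoring f modulo the 23 such primes p <= 97 (skipping 5, 47, which divide the discriminant), each new pattern first appears at: mod 2: f = (x^5 + x^4 + x^3 + x^2 + 1), pattern 5; mod 11: f = (x + 3)(x^2 + 3)(x^2 + 5x + 3), pattern 2+2+1; mod 83: f = (x + 20)(x + 37)(x + 48)(x + 67)(x + 74), pattern 1+1+1+1+1. No other pattern occurs in this range, so the set of observed cycle types is {5, 2+2+1, 1+1+1+1+1}. The candidates containing elements of all these cycle types are D_5 (5T2) of order 10, A_5 (5T4) of order 60; the others are excluded. The observed types are precisely the cycle types that occur in D_5 (5T2). Each of the other remaining candidates has further cycle types, and by the Chebotarev density theorem the matching factorization patterns would occur for a proportion of primes equal to their share of the group: A_5 (5T4) additionally contains elements of type 3+1+1 (20 of its 60 elements, about 33% of primes). None of the 23 primes tested shows any such pattern (for each of these groups the chance of that is below 10^-4), which rules them out. Hence G = D_5 (5T2), of order 10.

D_5, the dihedral group of order 10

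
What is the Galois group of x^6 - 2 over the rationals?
The polynomial f is an irreducible sextic over Q, so G = Gal(f/Q) is one of the 16 transitive subgroups 6T1, ..., 6T16 of S_6. The discriminant of f is 1492992, which is not a perfect square, so G is not contained in A_6. The transitive groups of degree 6 not contained in A_6 are: C_6 (6T1, order 6), S_3 (6T2, order 6), D_6 (6T3, order 12), C_3 x S_3 (6T5, order 18), A_4 x C_2 (6T6, order 24), S_4 (6T8, order 24), S_3 x S_3 (6T9, order 36), S_4 x C_2 (6T11, order 48), (S_3 x S_3) : C_2 (6T13, order 72), PGL(2,5) (6T14, order 120), S_6 (6T16, order 720). By Dedekind's theorem, for a prime p not dividing disc(f) the degrees of the irreducible factors of f mod p form the cycle type of an element of G. Factoring f modulo the 79 such primes p <= 419 (skipping 2, 3, which divide the discriminant), each new pattern first appears at: mod 5: f = (x^2 + 2)(x^2 + x + 2)(x^2 + 4x + 2), pattern 2+2+2; mod 7: f = (x^3 + 3)(x^3 + 4), pattern 3+3; mod 13: f = (x^6 + 11), pattern 6; mod 17: f = (x + 5)(x + 12)(x^2 + 5x + 8)(x^2 + 12x + 8), pattern 2+2+1+1; mod 31: f = (x + 2)(x + 10)(x + 12)(x + 19)(x + 21)(x + 29), pattern 1+1+1+1+1+1. No other pattern occurs in this range, so the set of observed cycle types is {2+2+2, 3+3, 6, 2+2+1+1, 1+1+1+1+1+1}. The candidates containing elements of all these cycle types are D_6 (6T3) of order 12, A_4 x C_2 (6T6) of order 24, S_3 x S_3 (6T9) of order 36, S_4 x C_2 (6T11) of order 48, (S_3 x S_3) : C_2 (6T13) of order 72, PGL(2,5) (6T14) of order 120, S_6 (6T16) of order 720; the others are excluded. The observed types are precisely the cycle types that occur in D_6 (6T3). Each of the other remaining candidates has further cycle types, and by the Chebotarev density theorem the matching factorization patterns would occur for a proportion of primes equal to their share of the group: A_4 x C_2 (6T6) additionally contains elements of type 2+1+1+1+1 (3 of its 24 elements, about 12% of primes); S_3 x S_3 (6T9) additionally contains elements of type 3+1+1+1 (4 of its 36 elements, about 11% of primes); S_4 x C_2 (6T11) additionally contains elements of type 4+2, 4+1+1, 2+1+1+1+1 (15 of its 48 elements, about 31% of primes); (S_3 x S_3) : C_2 (6T13) additionally contains elements of type 4+2, 3+2+1, 3+1+1+1, 2+1+1+1+1 (40 of its 72 elements, about 56% of primes); PGL(2,5) (6T14) additionally contains elements of type 5+1, 4+1+1 (54 of its 120 elements, about 45% of primes); S_6 (6T16) additionally contains elements of type 5+1, 4+2, 4+1+1, 3+2+1, 3+1+1+1, 2+1+1+1+1 (499 of its 720 elements, about 69% of primes). None of the 79 primes tested shows any such pattern (for each of these groups the chance of that is below 10^-4), which rules them out. Hence G = D_6 (6T3), of order 12.

D_6, the dihedral group of order 12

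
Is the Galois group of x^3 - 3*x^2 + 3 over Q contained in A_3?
The polynomial is irreducible of degree 3 over Q. Its discriminant is 81 = 9^2, a perfect square. A Galois group lies in the alternating group exactly when the discriminant is a square in Q, so the Galois group (C_3) is contained in A_3.

Yes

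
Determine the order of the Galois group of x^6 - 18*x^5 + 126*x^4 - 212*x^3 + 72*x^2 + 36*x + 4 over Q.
The degree of the splitting field over Q equals the order of the Galois group, so first determine the group. The polynomial f is an irreducible sextic over Q, so G = Gal(f/Q) is one of the 16 transitive subgroups 6T1, ..., 6T16 of S_6. The discriminant of f is -8531565318254592, which is not a perfect square, so G is not contained in A_6. The transitive groups of degree 6 not contained in A_6 are: C_6 (6T1, order 6), S_3 (6T2, order 6), D_6 (6T3, order 12), C_3 x S_3 (6T5, order 18), A_4 x C_2 (6T6, order 24), S_4 (6T8, order 24), S_3 x S_3 (6T9, order 36), S_4 x C_2 (6T11, order 48), (S_3 x S_3) : C_2 (6T13, order 72), PGL(2,5) (6T14, order 120), S_6 (6T16, order 720). By Dedekind's theorem, for a prime p not dividing disc(f) the degrees of the irreducible factors of f mod p form the cycle type of an element of G. Factoring f modulo the 23 such primes p <= 97 (skipping 2, 3, which divide the discriminant), each new pattern first appears at: mod 5: f = (x^2 + 3)(x^2 + 3x + 4)(x^2 + 4x + 2), pattern 2+2+2; mod 7: f = (x^3 + 4x^2 + 3x + 2)(x^3 + 6x^2 + x + 2), pattern 3+3; mod 31: f = (x + 8)(x + 15)(x + 17)(x + 19)(x + 21)(x + 26), pattern 1+1+1+1+1+1. No other pattern occurs in this range, so the set of observed cycle types is {2+2+2, 3+3, 1+1+1+1+1+1}. The candidates containing elements of all these cycle types are C_6 (6T1) of order 6, S_3 (6T2) of order 6, D_6 (6T3) of order 12, C_3 x S_3 (6T5) of order 18, A_4 x C_2 (6T6) of order 24, S_4 (6T8) of order 24, S_3 x S_3 (6T9) of order 36, S_4 x C_2 (6T11) of order 48, (S_3 x S_3) : C_2 (6T13) of order 72, PGL(2,5) (6T14) of order 120, S_6 (6T16) of order 720; the others are excluded. The observed types are precisely the cycle types that occur in S_3 (6T2). Each of the other remaining candidates has further cycle types, and by the Chebotarev density theorem the matching factorization patterns would occur for a proportion of primes equal to their share of the group: C_6 (6T1) additionally contains elements of type 6 (2 of its 6 elements, about 33% of primes); D_6 (6T3) additionally contains elements of type 6, 2+2+1+1 (5 of its 12 elements, about 42% of primes); C_3 x S_3 (6T5) additionally contains elements of type 6, 3+1+1+1 (10 of its 18 elements, about 56% of primes); A_4 x C_2 (6T6) additionally contains elements of type 6, 2+2+1+1, 2+1+1+1+1 (14 of its 24 elements, about 58% of primes); S_4 (6T8) additionally contains elements of type 4+1+1, 2+2+1+1 (9 of its 24 elements, about 38% of primes); S_3 x S_3 (6T9) additionally contains elements of type 6, 3+1+1+1, 2+2+1+1 (25 of its 36 elements, about 69% of primes); S_4 x C_2 (6T11) additionally contains elements of type 6, 4+2, 4+1+1, 2+2+1+1, 2+1+1+1+1 (32 of its 48 elements, about 67% of primes); (S_3 x S_3) : C_2 (6T13) additionally contains elements of type 6, 4+2, 3+2+1, 3+1+1+1, 2+2+1+1, 2+1+1+1+1 (61 of its 72 elements, about 85% of primes); PGL(2,5) (6T14) additionally contains elements of type 6, 5+1, 4+1+1, 2+2+1+1 (89 of its 120 elements, about 74% of primes); S_6 (6T16) additionally contains elements of type 6, 5+1, 4+2, 4+1+1, 3+2+1, 3+1+1+1, 2+2+1+1, 2+1+1+1+1 (664 of its 720 elements, about 92% of primes). None of the 23 primes tested shows any such pattern (for each of these groups the chance of that is below 10^-4), which rules them out. Hence G = S_3 (6T2), of order 6. The Galois group S_3 (6T2) has order 6, so the splitting field has degree 6 over Q.

6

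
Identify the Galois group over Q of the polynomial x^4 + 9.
The polynomial is an irreducible quartic over Q and its discriminant is 186624 = 432^2, a perfect square, so the Galois group is contained in A_4. The resolvent cubic y^3 - 36*y splits completely over Q, which gives the Klein four-group V_4.

V_4 (also written V4)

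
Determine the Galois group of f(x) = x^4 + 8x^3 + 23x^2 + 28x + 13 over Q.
V_4, the Klein four-group

The polynomial is an irreducible quartic over Q and its discriminant is 144 = 12^2, a perfect square, so the Galois group is contained in A_4. The resolvent cubic y^3 - 23*y^2 + 172*y - 420 splits completely over Q, which gives the Klein four-group V_4.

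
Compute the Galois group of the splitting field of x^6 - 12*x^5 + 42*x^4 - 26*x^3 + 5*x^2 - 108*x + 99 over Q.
6T7: S_4

The polynomial f is an irreducible sextic over Q, so G = Gal(f/Q) is one of the 16 transitive subgroups 6T1, ..., 6T16 of S_6. The discriminant of f is 4656958553415744 = 68241912^2, a perfect square, so G is contained in A_6. The transitive groups of degree 6 contained in A_6 are: A_4 (6T4, order 12), S_4 (6T7, order 24), (C_3 x C_3) : C_4 (6T10, order 36), PSL(2,5) (6T12, order 60), A_6 (6T15, order 360). By Dedekind's theorem, for a prime p not dividing disc(f) the degrees of the irreducible factors of f mod p form the cycle type of an element of G. Factoring f modulo the 79 such primes p <= 433 (skipping 2, 3, 31, 37, 67, which divide the discriminant), each new pattern first appears at: mod 5: f = (x^3 + x^2 + 4x + 1)(x^3 + 2x^2 + x + 4), pattern 3+3; mod 11: f = (x)(x + 3)(x^2 + 9x + 2)(x^2 + 9x + 4), pattern 2+2+1+1; mod 13: f = (x^2 + 8x + 5)(x^4 + 6x^3 + 2x^2 + 6x + 12), pattern 4+2; mod 431: f = (x + 77)(x + 171)(x + 256)(x + 381)(x + 406)(x + 421), pattern 1+1+1+1+1+1. No other pattern occurs in this range, so the set of observed cycle types is {3+3, 2+2+1+1, 4+2, 1+1+1+1+1+1}. The candidates containing elements of all these cycle types are S_4 (6T7) of order 24, (C_3 x C_3) : C_4 (6T10) of order 36, A_6 (6T15) of order 360; the others are excluded. The observed types are precisely the cycle types that occur in S_4 (6T7). Each of the other remaining candidates has further cycle types, and by the Chebotarev density theorem the matching factorization patterns would occur for a proportion of primes equal to their share of the group: (C_3 x C_3) : C_4 (6T10) additionally contains elements of type 3+1+1+1 (4 of its 36 elements, about 11% of primes); A_6 (6T15) additionally contains elements of type 5+1, 3+1+1+1 (184 of its 360 elements, about 51% of primes). None of the 79 primes tested shows any such pattern (for each of these groups the chance of that is below 10^-4), which rules them out. Hence G = S_4 (6T7), of order 24.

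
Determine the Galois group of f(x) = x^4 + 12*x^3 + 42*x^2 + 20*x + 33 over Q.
D_4 (order 8)

The polynomial is an irreducible quartic over Q and its discriminant is 95551488, which is not a perfect square, so the Galois group is not contained in A_4. The resolvent cubic y^3 - 42*y^2 + 108*y + 392 has exactly one rational root, so the Galois group is C_4 or D_4. The quartic remains irreducible over Q(sqrt(disc)), so the group is D_4.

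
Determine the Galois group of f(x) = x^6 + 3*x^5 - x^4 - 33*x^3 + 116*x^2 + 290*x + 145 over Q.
The polynomial f is an irreducible sextic over Q, so G = Gal(f/Q) is one of the 16 transitive subgroups 6T1, ..., 6T16 of S_6. The discriminant of f is 598116723780625 = 24456425^2, a perfect square, so G is contained in A_6. The transitive groups of degree 6 contained in A_6 are: A_4 (6T4, order 12), S_4 (6T7, order 24), (C_3 x C_3) : C_4 (6T10, order 36), PSL(2,5) (6T12, order 60), A_6 (6T15, order 360). By Dedekind's theorem, for a prime p not dividing disc(f) the degrees of the irreducible factors of f mod p form the cycle type of an element of G. Factoring f modulo the 21 such primes p <= 101 (skipping 5, 7, 29, 61, 79, which divide the discriminant), each new pattern first appears at: mod 2: f = (x^2 + x + 1)(x^4 + x + 1), pattern 4+2; mod 11: f = (x^3 + 6x^2 + 8x + 2)(x^3 + 8x^2 + 9x + 1), pattern 3+3; mod 19: f = (x + 13)(x + 15)(x^2 + 2x + 5)(x^2 + 11x + 2), pattern 2+2+1+1; mod 101: f = (x + 24)(x + 72)(x + 96)(x^3 + 13x^2 + 93x + 80), pattern 3+1+1+1. No other pattern occurs in this range, so the set of observed cycle types is {4+2, 3+3, 2+2+1+1, 3+1+1+1}. The candidates containing elements of all these cycle types are (C_3 x C_3) : C_4 (6T10) of order 36, A_6 (6T15) of order 360; the others are excluded. The observed types are precisely the cycle types that occur in (C_3 x C_3) : C_4 (6T10) (apart from the identity). Each of the other remaining candidates has further cycle types, and by the Chebotarev density theorem the matching factorization patterns would occur for a proportion of primes equal to their share of the group: A_6 (6T15) additionally contains elements of type 5+1 (144 of its 360 elements, about 40% of primes). None of the 21 primes tested shows any such pattern (for each of these groups the chance of that is below 10^-4), which rules them out. Hence G = (C_3 x C_3) : C_4 (6T10), of order 36.

(C_3 x C_3) : C_4 (also written G36+)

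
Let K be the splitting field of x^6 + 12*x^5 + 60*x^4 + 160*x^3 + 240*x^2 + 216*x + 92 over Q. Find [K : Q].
The degree of the splitting field over Q equals the order of the Galois group, so first determine the group. The polynomial f is an irreducible sextic over Q, so G = Gal(f/Q) is one of the 16 transitive subgroups 6T1, ..., 6T16 of S_6. The discriminant of f is 746496000000 = 864000^2, a perfect square, so G is contained in A_6. The transitive groups of degree 6 contained in A_6 are: A_4 (6T4, order 12), S_4 (6T7, order 24), (C_3 x C_3) : C_4 (6T10, order 36), PSL(2,5) (6T12, order 60), A_6 (6T15, order 360). By Dedekind's theorem, for a prime p not dividing disc(f) the degrees of the irreducible factors of f mod p form the cycle type of an element of G. Factoring f modulo the 6 such primes p <= 23 (skipping 2, 3, 5, which divide the discriminant), each new pattern first appears at: mod 7: f = (x + 5)(x^5 + 4x^3 + 2x + 3), pattern 5+1; mod 23: f = (x)(x + 9)(x + 14)(x^3 + 12x^2 + 3x + 5), pattern 3+1+1+1. No other pattern occurs in this range, so the set of observed cycle types is {5+1, 3+1+1+1}. Among the candidates above, the only group containing elements of all these cycle types is A_6 (6T15) — each of A_4 (6T4), S_4 (6T7), (C_3 x C_3) : C_4 (6T10), PSL(2,5) (6T12) lacks at least one of them. Hence G = A_6 (6T15), of order 360. The Galois group A_6 (6T15) has order 360, so the splitting field has degree 360 over Q.

360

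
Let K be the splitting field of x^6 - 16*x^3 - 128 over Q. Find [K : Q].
The degree of the splitting field over Q equals the order of the Galois group, so first determine the group. The polynomial f is an irreducible sextic over Q, so G = Gal(f/Q) is one of the 16 transitive subgroups 6T1, ..., 6T16 of S_6. The discriminant of f is 5410421842378752, which is not a perfect square, so G is not contained in A_6. The transitive groups of degree 6 not contained in A_6 are: C_6 (6T1, order 6), S_3 (6T2, order 6), D_6 (6T3, order 12), C_3 x S_3 (6T5, order 18), A_4 x C_2 (6T6, order 24), S_4 (6T8, order 24), S_3 x S_3 (6T9, order 36), S_4 x C_2 (6T11, order 48), (S_3 x S_3) : C_2 (6T13, order 72), PGL(2,5) (6T14, order 120), S_6 (6T16, order 720). By Dedekind's theorem, for a prime p not dividing disc(f) the degrees of the irreducible factors of f mod p form the cycle type of an element of G. Factoring f modulo the 23 such primes p <= 97 (skipping 2, 3, which divide the discriminant), each new pattern first appears at: mod 5: f = (x^6 + 4x^3 + 2), pattern 6; mod 11: f = (x + 6)(x + 10)(x^2 + x + 1)(x^2 + 5x + 3), pattern 2+2+1+1; mod 13: f = (x + 4)(x + 10)(x + 12)(x^3 + 11), pattern 3+1+1+1; mod 31: f = (x^2 + 16x + 3)(x^2 + 18x + 13)(x^2 + 28x + 15), pattern 2+2+2; mod 97: f = (x^3 + 9)(x^3 + 72), pattern 3+3. No other pattern occurs in this range, so the set of observed cycle types is {6, 2+2+1+1, 3+1+1+1, 2+2+2, 3+3}. The candidates containing elements of all these cycle types are S_3 x S_3 (6T9) of order 36, (S_3 x S_3) : C_2 (6T13) of order 72, S_6 (6T16) of order 720; the others are excluded. The observed types are precisely the cycle types that occur in S_3 x S_3 (6T9) (apart from the identity). Each of the other remaining candidates has further cycle types, and by the Chebotarev density theorem the matching factorization patterns would occur for a proportion of primes equal to their share of the group: (S_3 x S_3) : C_2 (6T13) additionally contains elements of type 4+2, 3+2+1, 2+1+1+1+1 (36 of its 72 elements, about 50% of primes); S_6 (6T16) additionally contains elements of type 5+1, 4+2, 4+1+1, 3+2+1, 2+1+1+1+1 (459 of its 720 elements, about 64% of primes). None of the 23 primes tested shows any such pattern (for each of these groups the chance of that is below 10^-4), which rules them out. Hence G = S_3 x S_3 (6T9), of order 36. The Galois group S_3 x S_3 (6T9) has order 36, so the splitting field has degree 36 over Q.

36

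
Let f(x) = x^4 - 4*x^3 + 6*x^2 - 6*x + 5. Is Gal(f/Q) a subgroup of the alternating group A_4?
No

The polynomial is irreducible of degree 4 over Q. Its discriminant is 1616, which is not a perfect square. A Galois group lies in the alternating group exactly when the discriminant is a square in Q, so the Galois group (S_4) is not contained in A_4.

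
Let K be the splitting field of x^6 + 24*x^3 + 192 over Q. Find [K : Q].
The degree of the splitting field over Q equals the order of the Galois group, so first determine the group. The polynomial f is an irreducible sextic over Q, so G = Gal(f/Q) is one of the 16 transitive subgroups 6T1, ..., 6T16 of S_6. The discriminant of f is -190210142896128, which is not a perfect square, so G is not contained in A_6. The transitive groups of degree 6 not contained in A_6 are: C_6 (6T1, order 6), S_3 (6T2, order 6), D_6 (6T3, order 12), C_3 x S_3 (6T5, order 18), A_4 x C_2 (6T6, order 24), S_4 (6T8, order 24), S_3 x S_3 (6T9, order 36), S_4 x C_2 (6T11, order 48), (S_3 x S_3) : C_2 (6T13, order 72), PGL(2,5) (6T14, order 120), S_6 (6T16, order 720). By Dedekind's theorem, for a prime p not dividing disc(f) the degrees of the irreducible factors of f mod p form the cycle type of an element of G. Factoring f modulo the 33 such primes p <= 149 (skipping 2, 3, which divide the discriminant), each new pattern first appears at: mod 5: f = (x^6 + 4x^3 + 2), pattern 6; mod 7: f = (x + 3)(x + 5)(x + 6)(x^3 + 4), pattern 3+1+1+1; mod 17: f = (x^2 + 9x + 11)(x^2 + 10x + 11)(x^2 + 15x + 11), pattern 2+2+2; mod 19: f = (x^3 + 9)(x^3 + 15), pattern 3+3; mod 73: f = (x + 11)(x + 13)(x + 15)(x + 29)(x + 31)(x + 47), pattern 1+1+1+1+1+1. No other pattern occurs in this range, so the set of observed cycle types is {6, 3+1+1+1, 2+2+2, 3+3, 1+1+1+1+1+1}. The candidates containing elements of all these cycle types are C_3 x S_3 (6T5) of order 18, S_3 x S_3 (6T9) of order 36, (S_3 x S_3) : C_2 (6T13) of order 72, S_6 (6T16) of order 720; the others are excluded. The observed types are precisely the cycle types that occur in C_3 x S_3 (6T5). Each of the other remaining candidates has further cycle types, and by the Chebotarev density theorem the matching factorization patterns would occur for a proportion of primes equal to their share of the group: S_3 x S_3 (6T9) additionally contains elements of type 2+2+1+1 (9 of its 36 elements, about 25% of primes); (S_3 x S_3) : C_2 (6T13) additionally contains elements of type 4+2, 3+2+1, 2+2+1+1, 2+1+1+1+1 (45 of its 72 elements, about 62% of primes); S_6 (6T16) additionally contains elements of type 5+1, 4+2, 4+1+1, 3+2+1, 2+2+1+1, 2+1+1+1+1 (504 of its 720 elements, about 70% of primes). None of the 33 primes tested shows any such pattern (for each of these groups the chance of that is below 10^-4), which rules them out. Hence G = C_3 x S_3 (6T5), of order 18. The Galois group C_3 x S_3 (6T5) has order 18, so the splitting field has degree 18 over Q.

18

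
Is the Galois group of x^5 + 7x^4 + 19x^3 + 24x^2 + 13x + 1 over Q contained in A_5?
Yes

The polynomial is irreducible of degree 5 over Q. Its discriminant is 2209 = 47^2, a perfect square. A Galois group lies in the alternating group exactly when the discriminant is a square in Q, so the Galois group (D_5) is contained in A_5.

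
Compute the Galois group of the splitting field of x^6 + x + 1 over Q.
The polynomial f is an irreducible sextic over Q, so G = Gal(f/Q) is one of the 16 transitive subgroups 6T1, ..., 6T16 of S_6. The discriminant of f is -43531, which is not a perfect square, so G is not contained in A_6. The transitive groups of degree 6 not contained in A_6 are: C_6 (6T1, order 6), S_3 (6T2, order 6), D_6 (6T3, order 12), C_3 x S_3 (6T5, order 18), A_4 x C_2 (6T6, order 24), S_4 (6T8, order 24), S_3 x S_3 (6T9, order 36), S_4 x C_2 (6T11, order 48), (S_3 x S_3) : C_2 (6T13, order 72), PGL(2,5) (6T14, order 120), S_6 (6T16, order 720). By Dedekind's theorem, for a prime p not dividing disc(f) the degrees of the irreducible factors of f mod p form the cycle type of an element of G. Factoring f modulo the 4 such primes p <= 7, each new pattern first appears at: mod 2: f = (x^6 + x + 1), pattern 6; mod 3: f = (x + 2)(x^2 + 2x + 2)(x^3 + 2x^2 + x + 1), pattern 3+2+1; mod 5: f = (x^3 + 2x^2 + 4x + 4)(x^3 + 3x^2 + 4), pattern 3+3; mod 7: f = (x + 2)(x^5 + 5x^4 + 4x^3 + 6x^2 + 2x + 4), pattern 5+1. No other pattern occurs in this range, so the set of observed cycle types is {6, 3+2+1, 3+3, 5+1}. Among the candidates above, the only group containing elements of all these cycle types is S_6 (6T16); every other candidate lacks at least one of them. Hence G = S_6 (6T16), of order 720.

S_6 (also written S6)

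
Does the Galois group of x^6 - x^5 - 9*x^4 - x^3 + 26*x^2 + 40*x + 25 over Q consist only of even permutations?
The polynomial is irreducible of degree 6 over Q. Its discriminant is 1064390625 = 32625^2, a perfect square. A Galois group lies in the alternating group exactly when the discriminant is a square in Q, so the Galois group ((C_3 x C_3) : C_4) is contained in A_6.

Yes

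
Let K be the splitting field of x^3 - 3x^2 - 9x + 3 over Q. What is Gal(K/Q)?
3T1: C_3

The polynomial is an irreducible cubic over Q and its discriminant is 5184 = 72^2, a perfect square. For an irreducible cubic, a square discriminant forces the Galois group to be A_3, the cyclic group of order 3.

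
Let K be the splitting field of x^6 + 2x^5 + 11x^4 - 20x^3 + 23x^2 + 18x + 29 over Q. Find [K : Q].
6

The degree of the splitting field over Q equals the order of the Galois group, so first determine the group. The polynomial f is an irreducible sextic over Q, so G = Gal(f/Q) is one of the 16 transitive subgroups 6T1, ..., 6T16 of S_6. The discriminant of f is -1154968245501952, which is not a perfect square, so G is not contained in A_6. The transitive groups of degree 6 not contained in A_6 are: C_6 (6T1, order 6), S_3 (6T2, order 6), D_6 (6T3, order 12), C_3 x S_3 (6T5, order 18), A_4 x C_2 (6T6, order 24), S_4 (6T8, order 24), S_3 x S_3 (6T9, order 36), S_4 x C_2 (6T11, order 48), (S_3 x S_3) : C_2 (6T13, order 72), PGL(2,5) (6T14, order 120), S_6 (6T16, order 720). By Dedekind's theorem, for a prime p not dividing disc(f) the degrees of the irreducible factors of f mod p form the cycle type of an element of G. Factoring f modulo the 37 such primes p <= 167 (skipping 2, 7, which divide the discriminant), each new pattern first appears at: mod 3: f = (x^6 + 2x^5 + 2x^4 + x^3 + 2x^2 + 2), pattern 6; mod 11: f = (x^3 + 5x^2 + 2x + 6)(x^3 + 8x^2 + 2x + 3), pattern 3+3; mod 13: f = (x^2 + 6x + 2)(x^2 + 10x + 5)(x^2 + 12x + 12), pattern 2+2+2; mod 29: f = (x)(x + 3)(x + 12)(x + 23)(x + 25)(x + 26), pattern 1+1+1+1+1+1. No other pattern occurs in this range, so the set of observed cycle types is {6, 3+3, 2+2+2, 1+1+1+1+1+1}. The candidates containing elements of all these cycle types are C_6 (6T1) of order 6, D_6 (6T3) of order 12, C_3 x S_3 (6T5) of order 18, A_4 x C_2 (6T6) of order 24, S_3 x S_3 (6T9) of order 36, S_4 x C_2 (6T11) of order 48, (S_3 x S_3) : C_2 (6T13) of order 72, PGL(2,5) (6T14) of order 120, S_6 (6T16) of order 720; the others are excluded. The observed types are precisely the cycle types that occur in C_6 (6T1). Each of the other remaining candidates has further cycle types, and by the Chebotarev density theorem the matching factorization patterns would occur for a proportion of primes equal to their share of the group: D_6 (6T3) additionally contains elements of type 2+2+1+1 (3 of its 12 elements, about 25% of primes); C_3 x S_3 (6T5) additionally contains elements of type 3+1+1+1 (4 of its 18 elements, about 22% of primes); A_4 x C_2 (6T6) additionally contains elements of type 2+2+1+1, 2+1+1+1+1 (6 of its 24 elements, about 25% of primes); S_3 x S_3 (6T9) additionally contains elements of type 3+1+1+1, 2+2+1+1 (13 of its 36 elements, about 36% of primes); S_4 x C_2 (6T11) additionally contains elements of type 4+2, 4+1+1, 2+2+1+1, 2+1+1+1+1 (24 of its 48 elements, about 50% of primes); (S_3 x S_3) : C_2 (6T13) additionally contains elements of type 4+2, 3+2+1, 3+1+1+1, 2+2+1+1, 2+1+1+1+1 (49 of its 72 elements, about 68% of primes); PGL(2,5) (6T14) additionally contains elements of type 5+1, 4+1+1, 2+2+1+1 (69 of its 120 elements, about 58% of primes); S_6 (6T16) additionally contains elements of type 5+1, 4+2, 4+1+1, 3+2+1, 3+1+1+1, 2+2+1+1, 2+1+1+1+1 (544 of its 720 elements, about 76% of primes). None of the 37 primes tested shows any such pattern (for each of these groups the chance of that is below 10^-4), which rules them out. Hence G = C_6 (6T1), of order 6. The Galois group C_6 (6T1) has order 6, so the splitting field has degree 6 over Q.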